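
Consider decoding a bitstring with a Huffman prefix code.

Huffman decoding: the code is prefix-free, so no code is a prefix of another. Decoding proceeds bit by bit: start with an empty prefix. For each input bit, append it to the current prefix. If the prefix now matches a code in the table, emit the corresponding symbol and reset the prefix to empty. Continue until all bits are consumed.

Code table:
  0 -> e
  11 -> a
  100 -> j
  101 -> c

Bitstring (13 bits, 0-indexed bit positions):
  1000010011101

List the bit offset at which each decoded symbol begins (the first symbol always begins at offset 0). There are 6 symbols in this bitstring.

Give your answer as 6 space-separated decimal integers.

Answer: 0 3 4 5 8 10

Derivation:
Bit 0: prefix='1' (no match yet)
Bit 1: prefix='10' (no match yet)
Bit 2: prefix='100' -> emit 'j', reset
Bit 3: prefix='0' -> emit 'e', reset
Bit 4: prefix='0' -> emit 'e', reset
Bit 5: prefix='1' (no match yet)
Bit 6: prefix='10' (no match yet)
Bit 7: prefix='100' -> emit 'j', reset
Bit 8: prefix='1' (no match yet)
Bit 9: prefix='11' -> emit 'a', reset
Bit 10: prefix='1' (no match yet)
Bit 11: prefix='10' (no match yet)
Bit 12: prefix='101' -> emit 'c', reset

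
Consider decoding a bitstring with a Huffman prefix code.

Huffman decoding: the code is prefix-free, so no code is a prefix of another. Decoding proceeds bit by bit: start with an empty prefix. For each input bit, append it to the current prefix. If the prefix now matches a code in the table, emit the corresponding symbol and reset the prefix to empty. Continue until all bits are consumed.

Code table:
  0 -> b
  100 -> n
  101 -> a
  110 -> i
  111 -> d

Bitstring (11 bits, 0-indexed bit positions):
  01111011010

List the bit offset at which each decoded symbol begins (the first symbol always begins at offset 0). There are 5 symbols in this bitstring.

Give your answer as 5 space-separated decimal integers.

Bit 0: prefix='0' -> emit 'b', reset
Bit 1: prefix='1' (no match yet)
Bit 2: prefix='11' (no match yet)
Bit 3: prefix='111' -> emit 'd', reset
Bit 4: prefix='1' (no match yet)
Bit 5: prefix='10' (no match yet)
Bit 6: prefix='101' -> emit 'a', reset
Bit 7: prefix='1' (no match yet)
Bit 8: prefix='10' (no match yet)
Bit 9: prefix='101' -> emit 'a', reset
Bit 10: prefix='0' -> emit 'b', reset

Answer: 0 1 4 7 10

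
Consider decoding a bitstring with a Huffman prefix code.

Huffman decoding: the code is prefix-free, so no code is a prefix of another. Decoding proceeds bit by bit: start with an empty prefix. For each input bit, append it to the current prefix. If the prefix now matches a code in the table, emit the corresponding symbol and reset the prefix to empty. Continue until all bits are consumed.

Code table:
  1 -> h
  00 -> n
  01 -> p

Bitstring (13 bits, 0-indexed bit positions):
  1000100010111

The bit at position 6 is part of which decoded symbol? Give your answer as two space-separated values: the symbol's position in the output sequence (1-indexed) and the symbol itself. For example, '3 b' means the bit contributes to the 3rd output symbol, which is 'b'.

Bit 0: prefix='1' -> emit 'h', reset
Bit 1: prefix='0' (no match yet)
Bit 2: prefix='00' -> emit 'n', reset
Bit 3: prefix='0' (no match yet)
Bit 4: prefix='01' -> emit 'p', reset
Bit 5: prefix='0' (no match yet)
Bit 6: prefix='00' -> emit 'n', reset
Bit 7: prefix='0' (no match yet)
Bit 8: prefix='01' -> emit 'p', reset
Bit 9: prefix='0' (no match yet)
Bit 10: prefix='01' -> emit 'p', reset

Answer: 4 n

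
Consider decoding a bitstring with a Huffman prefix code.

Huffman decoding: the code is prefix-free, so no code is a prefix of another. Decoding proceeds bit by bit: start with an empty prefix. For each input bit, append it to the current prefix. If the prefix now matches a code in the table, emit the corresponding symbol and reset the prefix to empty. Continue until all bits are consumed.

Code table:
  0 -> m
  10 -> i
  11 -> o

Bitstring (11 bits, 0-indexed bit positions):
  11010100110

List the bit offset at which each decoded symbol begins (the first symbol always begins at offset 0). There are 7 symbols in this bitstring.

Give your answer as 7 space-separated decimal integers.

Answer: 0 2 3 5 7 8 10

Derivation:
Bit 0: prefix='1' (no match yet)
Bit 1: prefix='11' -> emit 'o', reset
Bit 2: prefix='0' -> emit 'm', reset
Bit 3: prefix='1' (no match yet)
Bit 4: prefix='10' -> emit 'i', reset
Bit 5: prefix='1' (no match yet)
Bit 6: prefix='10' -> emit 'i', reset
Bit 7: prefix='0' -> emit 'm', reset
Bit 8: prefix='1' (no match yet)
Bit 9: prefix='11' -> emit 'o', reset
Bit 10: prefix='0' -> emit 'm', reset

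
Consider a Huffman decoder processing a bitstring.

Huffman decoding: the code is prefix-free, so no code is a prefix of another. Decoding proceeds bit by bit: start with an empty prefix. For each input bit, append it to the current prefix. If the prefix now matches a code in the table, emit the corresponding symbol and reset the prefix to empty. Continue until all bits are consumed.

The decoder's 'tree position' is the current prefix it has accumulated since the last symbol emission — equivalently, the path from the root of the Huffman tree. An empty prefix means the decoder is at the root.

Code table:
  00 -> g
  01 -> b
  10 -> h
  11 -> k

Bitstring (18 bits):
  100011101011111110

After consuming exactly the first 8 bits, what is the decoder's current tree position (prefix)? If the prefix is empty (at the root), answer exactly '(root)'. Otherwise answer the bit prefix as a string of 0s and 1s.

Answer: (root)

Derivation:
Bit 0: prefix='1' (no match yet)
Bit 1: prefix='10' -> emit 'h', reset
Bit 2: prefix='0' (no match yet)
Bit 3: prefix='00' -> emit 'g', reset
Bit 4: prefix='1' (no match yet)
Bit 5: prefix='11' -> emit 'k', reset
Bit 6: prefix='1' (no match yet)
Bit 7: prefix='10' -> emit 'h', reset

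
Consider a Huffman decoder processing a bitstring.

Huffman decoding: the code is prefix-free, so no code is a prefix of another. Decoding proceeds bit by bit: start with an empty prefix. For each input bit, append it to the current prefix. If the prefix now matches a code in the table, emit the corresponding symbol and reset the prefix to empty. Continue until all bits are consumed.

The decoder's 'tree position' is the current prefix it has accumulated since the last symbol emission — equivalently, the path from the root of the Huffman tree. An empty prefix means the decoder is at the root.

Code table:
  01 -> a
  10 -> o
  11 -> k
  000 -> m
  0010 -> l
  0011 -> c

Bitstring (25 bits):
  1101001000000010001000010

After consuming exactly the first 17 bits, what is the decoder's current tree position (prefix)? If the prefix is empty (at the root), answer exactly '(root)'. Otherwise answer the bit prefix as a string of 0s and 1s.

Answer: 0

Derivation:
Bit 0: prefix='1' (no match yet)
Bit 1: prefix='11' -> emit 'k', reset
Bit 2: prefix='0' (no match yet)
Bit 3: prefix='01' -> emit 'a', reset
Bit 4: prefix='0' (no match yet)
Bit 5: prefix='00' (no match yet)
Bit 6: prefix='001' (no match yet)
Bit 7: prefix='0010' -> emit 'l', reset
Bit 8: prefix='0' (no match yet)
Bit 9: prefix='00' (no match yet)
Bit 10: prefix='000' -> emit 'm', reset
Bit 11: prefix='0' (no match yet)
Bit 12: prefix='00' (no match yet)
Bit 13: prefix='000' -> emit 'm', reset
Bit 14: prefix='1' (no match yet)
Bit 15: prefix='10' -> emit 'o', reset
Bit 16: prefix='0' (no match yet)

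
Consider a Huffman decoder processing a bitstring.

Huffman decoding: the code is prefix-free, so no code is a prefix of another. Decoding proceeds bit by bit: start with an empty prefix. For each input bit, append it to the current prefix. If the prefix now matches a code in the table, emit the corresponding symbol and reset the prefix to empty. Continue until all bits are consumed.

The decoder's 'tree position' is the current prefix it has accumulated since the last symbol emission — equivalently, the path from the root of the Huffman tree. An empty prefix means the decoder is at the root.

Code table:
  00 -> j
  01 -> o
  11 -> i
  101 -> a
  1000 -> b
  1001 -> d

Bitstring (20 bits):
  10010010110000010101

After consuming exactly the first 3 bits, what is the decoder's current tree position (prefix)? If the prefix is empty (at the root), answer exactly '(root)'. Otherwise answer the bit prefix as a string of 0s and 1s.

Answer: 100

Derivation:
Bit 0: prefix='1' (no match yet)
Bit 1: prefix='10' (no match yet)
Bit 2: prefix='100' (no match yet)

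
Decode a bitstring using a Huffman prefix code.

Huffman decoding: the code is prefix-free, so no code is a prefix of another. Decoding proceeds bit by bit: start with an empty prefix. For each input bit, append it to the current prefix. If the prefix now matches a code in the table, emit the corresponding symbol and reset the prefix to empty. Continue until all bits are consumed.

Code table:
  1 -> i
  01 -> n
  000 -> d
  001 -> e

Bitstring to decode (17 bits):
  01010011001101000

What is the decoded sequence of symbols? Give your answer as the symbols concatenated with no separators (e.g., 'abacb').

Answer: nneieind

Derivation:
Bit 0: prefix='0' (no match yet)
Bit 1: prefix='01' -> emit 'n', reset
Bit 2: prefix='0' (no match yet)
Bit 3: prefix='01' -> emit 'n', reset
Bit 4: prefix='0' (no match yet)
Bit 5: prefix='00' (no match yet)
Bit 6: prefix='001' -> emit 'e', reset
Bit 7: prefix='1' -> emit 'i', reset
Bit 8: prefix='0' (no match yet)
Bit 9: prefix='00' (no match yet)
Bit 10: prefix='001' -> emit 'e', reset
Bit 11: prefix='1' -> emit 'i', reset
Bit 12: prefix='0' (no match yet)
Bit 13: prefix='01' -> emit 'n', reset
Bit 14: prefix='0' (no match yet)
Bit 15: prefix='00' (no match yet)
Bit 16: prefix='000' -> emit 'd', reset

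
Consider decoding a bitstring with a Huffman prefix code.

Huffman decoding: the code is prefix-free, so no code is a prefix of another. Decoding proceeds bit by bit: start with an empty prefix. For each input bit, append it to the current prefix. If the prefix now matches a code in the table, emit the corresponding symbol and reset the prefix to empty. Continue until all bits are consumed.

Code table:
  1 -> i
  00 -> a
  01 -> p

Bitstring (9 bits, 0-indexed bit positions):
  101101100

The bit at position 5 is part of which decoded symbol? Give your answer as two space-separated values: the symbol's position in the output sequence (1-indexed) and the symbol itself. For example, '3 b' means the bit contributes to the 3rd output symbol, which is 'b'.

Bit 0: prefix='1' -> emit 'i', reset
Bit 1: prefix='0' (no match yet)
Bit 2: prefix='01' -> emit 'p', reset
Bit 3: prefix='1' -> emit 'i', reset
Bit 4: prefix='0' (no match yet)
Bit 5: prefix='01' -> emit 'p', reset
Bit 6: prefix='1' -> emit 'i', reset
Bit 7: prefix='0' (no match yet)
Bit 8: prefix='00' -> emit 'a', reset

Answer: 4 p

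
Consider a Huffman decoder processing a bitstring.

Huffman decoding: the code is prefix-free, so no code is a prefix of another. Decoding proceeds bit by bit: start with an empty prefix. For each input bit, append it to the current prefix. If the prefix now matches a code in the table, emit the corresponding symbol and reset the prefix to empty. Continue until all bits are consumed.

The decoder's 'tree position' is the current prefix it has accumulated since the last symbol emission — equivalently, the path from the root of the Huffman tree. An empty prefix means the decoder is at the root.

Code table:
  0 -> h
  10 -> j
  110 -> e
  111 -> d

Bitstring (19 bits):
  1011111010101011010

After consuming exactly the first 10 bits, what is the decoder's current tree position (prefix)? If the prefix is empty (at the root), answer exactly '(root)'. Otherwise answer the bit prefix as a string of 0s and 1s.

Bit 0: prefix='1' (no match yet)
Bit 1: prefix='10' -> emit 'j', reset
Bit 2: prefix='1' (no match yet)
Bit 3: prefix='11' (no match yet)
Bit 4: prefix='111' -> emit 'd', reset
Bit 5: prefix='1' (no match yet)
Bit 6: prefix='11' (no match yet)
Bit 7: prefix='110' -> emit 'e', reset
Bit 8: prefix='1' (no match yet)
Bit 9: prefix='10' -> emit 'j', reset

Answer: (root)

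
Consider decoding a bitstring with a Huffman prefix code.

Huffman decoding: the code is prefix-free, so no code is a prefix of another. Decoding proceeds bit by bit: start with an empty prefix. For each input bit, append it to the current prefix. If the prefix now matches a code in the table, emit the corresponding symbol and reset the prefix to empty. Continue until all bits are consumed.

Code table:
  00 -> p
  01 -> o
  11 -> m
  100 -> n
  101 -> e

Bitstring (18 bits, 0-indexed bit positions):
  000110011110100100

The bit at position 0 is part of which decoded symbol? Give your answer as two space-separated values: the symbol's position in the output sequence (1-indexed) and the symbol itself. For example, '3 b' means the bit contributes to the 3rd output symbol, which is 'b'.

Bit 0: prefix='0' (no match yet)
Bit 1: prefix='00' -> emit 'p', reset
Bit 2: prefix='0' (no match yet)
Bit 3: prefix='01' -> emit 'o', reset
Bit 4: prefix='1' (no match yet)

Answer: 1 p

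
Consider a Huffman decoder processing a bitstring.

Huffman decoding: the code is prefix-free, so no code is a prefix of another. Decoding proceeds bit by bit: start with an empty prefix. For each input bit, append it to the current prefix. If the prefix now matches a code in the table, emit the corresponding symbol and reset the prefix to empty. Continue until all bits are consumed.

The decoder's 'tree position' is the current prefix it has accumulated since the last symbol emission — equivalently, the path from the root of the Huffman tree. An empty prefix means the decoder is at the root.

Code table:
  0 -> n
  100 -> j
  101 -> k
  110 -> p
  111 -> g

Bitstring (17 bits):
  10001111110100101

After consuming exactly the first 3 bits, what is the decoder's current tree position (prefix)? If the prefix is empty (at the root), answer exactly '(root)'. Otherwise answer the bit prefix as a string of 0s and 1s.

Answer: (root)

Derivation:
Bit 0: prefix='1' (no match yet)
Bit 1: prefix='10' (no match yet)
Bit 2: prefix='100' -> emit 'j', reset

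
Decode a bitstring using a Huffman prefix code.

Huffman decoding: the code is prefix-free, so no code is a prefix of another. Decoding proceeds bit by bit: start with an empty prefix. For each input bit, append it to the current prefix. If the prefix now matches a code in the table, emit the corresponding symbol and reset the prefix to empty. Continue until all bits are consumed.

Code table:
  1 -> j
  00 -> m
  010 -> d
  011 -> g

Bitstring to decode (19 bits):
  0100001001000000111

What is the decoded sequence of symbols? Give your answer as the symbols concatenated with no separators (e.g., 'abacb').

Bit 0: prefix='0' (no match yet)
Bit 1: prefix='01' (no match yet)
Bit 2: prefix='010' -> emit 'd', reset
Bit 3: prefix='0' (no match yet)
Bit 4: prefix='00' -> emit 'm', reset
Bit 5: prefix='0' (no match yet)
Bit 6: prefix='01' (no match yet)
Bit 7: prefix='010' -> emit 'd', reset
Bit 8: prefix='0' (no match yet)
Bit 9: prefix='01' (no match yet)
Bit 10: prefix='010' -> emit 'd', reset
Bit 11: prefix='0' (no match yet)
Bit 12: prefix='00' -> emit 'm', reset
Bit 13: prefix='0' (no match yet)
Bit 14: prefix='00' -> emit 'm', reset
Bit 15: prefix='0' (no match yet)
Bit 16: prefix='01' (no match yet)
Bit 17: prefix='011' -> emit 'g', reset
Bit 18: prefix='1' -> emit 'j', reset

Answer: dmddmmgj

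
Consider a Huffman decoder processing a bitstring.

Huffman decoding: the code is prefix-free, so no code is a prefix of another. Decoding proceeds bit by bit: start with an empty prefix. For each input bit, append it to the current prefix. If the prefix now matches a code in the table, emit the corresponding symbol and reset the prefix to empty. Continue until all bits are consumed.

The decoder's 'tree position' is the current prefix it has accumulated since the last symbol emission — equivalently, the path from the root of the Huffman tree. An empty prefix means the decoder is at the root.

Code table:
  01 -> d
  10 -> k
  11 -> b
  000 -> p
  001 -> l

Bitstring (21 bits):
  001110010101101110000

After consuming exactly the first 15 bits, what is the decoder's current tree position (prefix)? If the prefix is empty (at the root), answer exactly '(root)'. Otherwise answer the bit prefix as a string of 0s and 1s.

Answer: 1

Derivation:
Bit 0: prefix='0' (no match yet)
Bit 1: prefix='00' (no match yet)
Bit 2: prefix='001' -> emit 'l', reset
Bit 3: prefix='1' (no match yet)
Bit 4: prefix='11' -> emit 'b', reset
Bit 5: prefix='0' (no match yet)
Bit 6: prefix='00' (no match yet)
Bit 7: prefix='001' -> emit 'l', reset
Bit 8: prefix='0' (no match yet)
Bit 9: prefix='01' -> emit 'd', reset
Bit 10: prefix='0' (no match yet)
Bit 11: prefix='01' -> emit 'd', reset
Bit 12: prefix='1' (no match yet)
Bit 13: prefix='10' -> emit 'k', reset
Bit 14: prefix='1' (no match yet)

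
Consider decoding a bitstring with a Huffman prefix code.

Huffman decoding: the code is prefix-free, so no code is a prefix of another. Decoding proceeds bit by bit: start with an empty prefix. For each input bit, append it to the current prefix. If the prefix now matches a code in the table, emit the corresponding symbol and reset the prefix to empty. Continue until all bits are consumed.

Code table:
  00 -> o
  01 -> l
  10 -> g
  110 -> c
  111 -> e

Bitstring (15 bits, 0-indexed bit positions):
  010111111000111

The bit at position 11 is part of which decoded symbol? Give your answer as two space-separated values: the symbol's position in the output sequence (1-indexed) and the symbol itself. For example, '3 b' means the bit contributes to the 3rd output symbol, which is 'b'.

Answer: 5 o

Derivation:
Bit 0: prefix='0' (no match yet)
Bit 1: prefix='01' -> emit 'l', reset
Bit 2: prefix='0' (no match yet)
Bit 3: prefix='01' -> emit 'l', reset
Bit 4: prefix='1' (no match yet)
Bit 5: prefix='11' (no match yet)
Bit 6: prefix='111' -> emit 'e', reset
Bit 7: prefix='1' (no match yet)
Bit 8: prefix='11' (no match yet)
Bit 9: prefix='110' -> emit 'c', reset
Bit 10: prefix='0' (no match yet)
Bit 11: prefix='00' -> emit 'o', reset
Bit 12: prefix='1' (no match yet)
Bit 13: prefix='11' (no match yet)
Bit 14: prefix='111' -> emit 'e', reset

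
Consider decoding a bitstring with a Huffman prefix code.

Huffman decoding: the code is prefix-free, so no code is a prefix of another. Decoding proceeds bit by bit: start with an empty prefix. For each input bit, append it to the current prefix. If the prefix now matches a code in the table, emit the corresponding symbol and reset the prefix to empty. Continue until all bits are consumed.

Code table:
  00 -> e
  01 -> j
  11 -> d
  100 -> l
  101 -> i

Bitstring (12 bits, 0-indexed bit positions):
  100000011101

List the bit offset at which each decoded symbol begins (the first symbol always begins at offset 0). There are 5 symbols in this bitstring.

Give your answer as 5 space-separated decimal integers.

Answer: 0 3 5 7 9

Derivation:
Bit 0: prefix='1' (no match yet)
Bit 1: prefix='10' (no match yet)
Bit 2: prefix='100' -> emit 'l', reset
Bit 3: prefix='0' (no match yet)
Bit 4: prefix='00' -> emit 'e', reset
Bit 5: prefix='0' (no match yet)
Bit 6: prefix='00' -> emit 'e', reset
Bit 7: prefix='1' (no match yet)
Bit 8: prefix='11' -> emit 'd', reset
Bit 9: prefix='1' (no match yet)
Bit 10: prefix='10' (no match yet)
Bit 11: prefix='101' -> emit 'i', reset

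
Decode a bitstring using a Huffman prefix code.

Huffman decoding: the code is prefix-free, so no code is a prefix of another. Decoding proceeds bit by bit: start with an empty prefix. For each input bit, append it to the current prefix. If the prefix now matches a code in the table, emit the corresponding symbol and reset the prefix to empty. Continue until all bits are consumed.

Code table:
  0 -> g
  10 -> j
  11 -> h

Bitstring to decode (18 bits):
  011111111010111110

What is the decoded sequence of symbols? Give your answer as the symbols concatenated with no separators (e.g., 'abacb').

Answer: ghhhhgjhhj

Derivation:
Bit 0: prefix='0' -> emit 'g', reset
Bit 1: prefix='1' (no match yet)
Bit 2: prefix='11' -> emit 'h', reset
Bit 3: prefix='1' (no match yet)
Bit 4: prefix='11' -> emit 'h', reset
Bit 5: prefix='1' (no match yet)
Bit 6: prefix='11' -> emit 'h', reset
Bit 7: prefix='1' (no match yet)
Bit 8: prefix='11' -> emit 'h', reset
Bit 9: prefix='0' -> emit 'g', reset
Bit 10: prefix='1' (no match yet)
Bit 11: prefix='10' -> emit 'j', reset
Bit 12: prefix='1' (no match yet)
Bit 13: prefix='11' -> emit 'h', reset
Bit 14: prefix='1' (no match yet)
Bit 15: prefix='11' -> emit 'h', reset
Bit 16: prefix='1' (no match yet)
Bit 17: prefix='10' -> emit 'j', reset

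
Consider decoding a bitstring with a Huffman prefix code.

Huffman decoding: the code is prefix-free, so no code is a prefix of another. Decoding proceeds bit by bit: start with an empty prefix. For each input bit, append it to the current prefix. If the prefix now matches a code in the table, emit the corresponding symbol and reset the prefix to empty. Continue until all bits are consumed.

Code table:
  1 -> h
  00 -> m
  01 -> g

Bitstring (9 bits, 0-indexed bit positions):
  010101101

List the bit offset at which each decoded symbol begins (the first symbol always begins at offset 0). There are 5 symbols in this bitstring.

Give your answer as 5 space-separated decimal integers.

Answer: 0 2 4 6 7

Derivation:
Bit 0: prefix='0' (no match yet)
Bit 1: prefix='01' -> emit 'g', reset
Bit 2: prefix='0' (no match yet)
Bit 3: prefix='01' -> emit 'g', reset
Bit 4: prefix='0' (no match yet)
Bit 5: prefix='01' -> emit 'g', reset
Bit 6: prefix='1' -> emit 'h', reset
Bit 7: prefix='0' (no match yet)
Bit 8: prefix='01' -> emit 'g', reset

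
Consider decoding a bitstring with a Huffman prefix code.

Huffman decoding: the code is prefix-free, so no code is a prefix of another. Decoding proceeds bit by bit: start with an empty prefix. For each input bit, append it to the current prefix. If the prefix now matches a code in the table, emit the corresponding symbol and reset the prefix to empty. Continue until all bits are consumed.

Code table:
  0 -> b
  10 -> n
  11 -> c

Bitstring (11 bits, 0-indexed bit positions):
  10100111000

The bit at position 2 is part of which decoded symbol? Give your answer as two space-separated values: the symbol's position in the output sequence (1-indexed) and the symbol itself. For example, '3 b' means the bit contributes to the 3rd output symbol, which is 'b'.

Answer: 2 n

Derivation:
Bit 0: prefix='1' (no match yet)
Bit 1: prefix='10' -> emit 'n', reset
Bit 2: prefix='1' (no match yet)
Bit 3: prefix='10' -> emit 'n', reset
Bit 4: prefix='0' -> emit 'b', reset
Bit 5: prefix='1' (no match yet)
Bit 6: prefix='11' -> emit 'c', reset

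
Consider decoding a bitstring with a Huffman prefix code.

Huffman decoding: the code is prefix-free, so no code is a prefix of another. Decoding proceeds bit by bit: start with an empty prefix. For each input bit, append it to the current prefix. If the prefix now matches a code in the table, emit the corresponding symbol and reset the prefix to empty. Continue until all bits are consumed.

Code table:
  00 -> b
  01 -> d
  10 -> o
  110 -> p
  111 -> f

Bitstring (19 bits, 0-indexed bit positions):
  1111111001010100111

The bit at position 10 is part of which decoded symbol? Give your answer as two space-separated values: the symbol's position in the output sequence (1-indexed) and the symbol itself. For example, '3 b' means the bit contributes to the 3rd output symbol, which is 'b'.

Bit 0: prefix='1' (no match yet)
Bit 1: prefix='11' (no match yet)
Bit 2: prefix='111' -> emit 'f', reset
Bit 3: prefix='1' (no match yet)
Bit 4: prefix='11' (no match yet)
Bit 5: prefix='111' -> emit 'f', reset
Bit 6: prefix='1' (no match yet)
Bit 7: prefix='10' -> emit 'o', reset
Bit 8: prefix='0' (no match yet)
Bit 9: prefix='01' -> emit 'd', reset
Bit 10: prefix='0' (no match yet)
Bit 11: prefix='01' -> emit 'd', reset
Bit 12: prefix='0' (no match yet)
Bit 13: prefix='01' -> emit 'd', reset
Bit 14: prefix='0' (no match yet)

Answer: 5 d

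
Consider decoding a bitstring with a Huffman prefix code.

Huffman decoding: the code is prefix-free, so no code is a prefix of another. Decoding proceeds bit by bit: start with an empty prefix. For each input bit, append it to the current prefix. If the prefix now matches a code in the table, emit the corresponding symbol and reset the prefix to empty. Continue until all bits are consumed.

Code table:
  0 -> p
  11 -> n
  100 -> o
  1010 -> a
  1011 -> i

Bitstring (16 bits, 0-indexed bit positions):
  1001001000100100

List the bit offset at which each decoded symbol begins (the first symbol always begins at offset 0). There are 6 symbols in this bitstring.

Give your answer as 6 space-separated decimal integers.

Answer: 0 3 6 9 10 13

Derivation:
Bit 0: prefix='1' (no match yet)
Bit 1: prefix='10' (no match yet)
Bit 2: prefix='100' -> emit 'o', reset
Bit 3: prefix='1' (no match yet)
Bit 4: prefix='10' (no match yet)
Bit 5: prefix='100' -> emit 'o', reset
Bit 6: prefix='1' (no match yet)
Bit 7: prefix='10' (no match yet)
Bit 8: prefix='100' -> emit 'o', reset
Bit 9: prefix='0' -> emit 'p', reset
Bit 10: prefix='1' (no match yet)
Bit 11: prefix='10' (no match yet)
Bit 12: prefix='100' -> emit 'o', reset
Bit 13: prefix='1' (no match yet)
Bit 14: prefix='10' (no match yet)
Bit 15: prefix='100' -> emit 'o', reset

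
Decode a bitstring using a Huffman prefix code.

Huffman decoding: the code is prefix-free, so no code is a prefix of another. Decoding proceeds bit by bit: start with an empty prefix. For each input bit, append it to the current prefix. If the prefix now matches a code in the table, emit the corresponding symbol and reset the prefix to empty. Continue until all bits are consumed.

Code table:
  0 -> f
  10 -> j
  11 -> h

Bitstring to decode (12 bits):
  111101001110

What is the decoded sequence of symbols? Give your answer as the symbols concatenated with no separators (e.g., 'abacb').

Bit 0: prefix='1' (no match yet)
Bit 1: prefix='11' -> emit 'h', reset
Bit 2: prefix='1' (no match yet)
Bit 3: prefix='11' -> emit 'h', reset
Bit 4: prefix='0' -> emit 'f', reset
Bit 5: prefix='1' (no match yet)
Bit 6: prefix='10' -> emit 'j', reset
Bit 7: prefix='0' -> emit 'f', reset
Bit 8: prefix='1' (no match yet)
Bit 9: prefix='11' -> emit 'h', reset
Bit 10: prefix='1' (no match yet)
Bit 11: prefix='10' -> emit 'j', reset

Answer: hhfjfhj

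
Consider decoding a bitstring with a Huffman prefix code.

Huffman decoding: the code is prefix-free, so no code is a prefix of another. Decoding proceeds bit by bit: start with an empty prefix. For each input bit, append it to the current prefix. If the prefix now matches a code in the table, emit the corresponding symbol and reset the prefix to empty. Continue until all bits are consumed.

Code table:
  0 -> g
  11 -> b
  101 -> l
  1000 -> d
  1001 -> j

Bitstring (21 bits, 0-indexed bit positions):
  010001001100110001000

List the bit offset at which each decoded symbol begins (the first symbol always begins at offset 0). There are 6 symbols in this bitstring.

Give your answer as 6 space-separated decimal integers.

Answer: 0 1 5 9 13 17

Derivation:
Bit 0: prefix='0' -> emit 'g', reset
Bit 1: prefix='1' (no match yet)
Bit 2: prefix='10' (no match yet)
Bit 3: prefix='100' (no match yet)
Bit 4: prefix='1000' -> emit 'd', reset
Bit 5: prefix='1' (no match yet)
Bit 6: prefix='10' (no match yet)
Bit 7: prefix='100' (no match yet)
Bit 8: prefix='1001' -> emit 'j', reset
Bit 9: prefix='1' (no match yet)
Bit 10: prefix='10' (no match yet)
Bit 11: prefix='100' (no match yet)
Bit 12: prefix='1001' -> emit 'j', reset
Bit 13: prefix='1' (no match yet)
Bit 14: prefix='10' (no match yet)
Bit 15: prefix='100' (no match yet)
Bit 16: prefix='1000' -> emit 'd', reset
Bit 17: prefix='1' (no match yet)
Bit 18: prefix='10' (no match yet)
Bit 19: prefix='100' (no match yet)
Bit 20: prefix='1000' -> emit 'd', reset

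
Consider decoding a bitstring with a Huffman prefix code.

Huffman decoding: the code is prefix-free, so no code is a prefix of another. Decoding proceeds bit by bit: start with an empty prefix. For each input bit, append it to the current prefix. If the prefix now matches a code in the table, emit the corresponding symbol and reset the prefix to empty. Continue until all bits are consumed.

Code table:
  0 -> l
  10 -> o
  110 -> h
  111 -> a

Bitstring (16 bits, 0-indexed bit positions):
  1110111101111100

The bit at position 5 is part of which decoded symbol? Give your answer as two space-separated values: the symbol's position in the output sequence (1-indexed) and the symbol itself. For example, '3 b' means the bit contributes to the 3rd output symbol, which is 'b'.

Bit 0: prefix='1' (no match yet)
Bit 1: prefix='11' (no match yet)
Bit 2: prefix='111' -> emit 'a', reset
Bit 3: prefix='0' -> emit 'l', reset
Bit 4: prefix='1' (no match yet)
Bit 5: prefix='11' (no match yet)
Bit 6: prefix='111' -> emit 'a', reset
Bit 7: prefix='1' (no match yet)
Bit 8: prefix='10' -> emit 'o', reset
Bit 9: prefix='1' (no match yet)

Answer: 3 a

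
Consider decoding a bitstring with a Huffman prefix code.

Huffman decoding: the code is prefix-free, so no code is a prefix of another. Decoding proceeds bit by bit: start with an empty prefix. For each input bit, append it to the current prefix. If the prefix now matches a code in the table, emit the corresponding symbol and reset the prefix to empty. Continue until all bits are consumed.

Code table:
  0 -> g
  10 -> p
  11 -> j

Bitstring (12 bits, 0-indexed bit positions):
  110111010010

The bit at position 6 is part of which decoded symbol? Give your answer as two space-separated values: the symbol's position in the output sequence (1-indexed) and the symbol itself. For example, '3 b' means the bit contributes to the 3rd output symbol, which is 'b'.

Bit 0: prefix='1' (no match yet)
Bit 1: prefix='11' -> emit 'j', reset
Bit 2: prefix='0' -> emit 'g', reset
Bit 3: prefix='1' (no match yet)
Bit 4: prefix='11' -> emit 'j', reset
Bit 5: prefix='1' (no match yet)
Bit 6: prefix='10' -> emit 'p', reset
Bit 7: prefix='1' (no match yet)
Bit 8: prefix='10' -> emit 'p', reset
Bit 9: prefix='0' -> emit 'g', reset
Bit 10: prefix='1' (no match yet)

Answer: 4 p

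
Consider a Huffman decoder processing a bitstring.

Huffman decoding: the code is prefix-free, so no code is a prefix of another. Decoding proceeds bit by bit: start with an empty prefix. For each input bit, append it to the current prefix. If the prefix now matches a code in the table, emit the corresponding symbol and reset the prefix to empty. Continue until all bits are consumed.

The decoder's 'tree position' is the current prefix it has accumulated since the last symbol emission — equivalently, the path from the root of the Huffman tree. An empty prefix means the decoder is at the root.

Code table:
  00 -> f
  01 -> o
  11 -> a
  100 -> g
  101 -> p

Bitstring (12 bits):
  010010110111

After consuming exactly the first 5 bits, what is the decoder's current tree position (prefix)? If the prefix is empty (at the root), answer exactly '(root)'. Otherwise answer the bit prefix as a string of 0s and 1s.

Bit 0: prefix='0' (no match yet)
Bit 1: prefix='01' -> emit 'o', reset
Bit 2: prefix='0' (no match yet)
Bit 3: prefix='00' -> emit 'f', reset
Bit 4: prefix='1' (no match yet)

Answer: 1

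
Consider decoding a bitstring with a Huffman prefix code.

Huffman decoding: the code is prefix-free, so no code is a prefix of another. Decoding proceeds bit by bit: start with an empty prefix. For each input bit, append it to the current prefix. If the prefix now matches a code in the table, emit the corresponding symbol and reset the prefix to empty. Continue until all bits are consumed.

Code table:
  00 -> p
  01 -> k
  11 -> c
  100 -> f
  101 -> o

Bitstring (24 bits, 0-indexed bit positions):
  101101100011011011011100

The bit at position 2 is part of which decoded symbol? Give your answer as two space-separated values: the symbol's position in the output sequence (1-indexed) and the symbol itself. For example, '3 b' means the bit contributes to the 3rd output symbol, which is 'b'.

Answer: 1 o

Derivation:
Bit 0: prefix='1' (no match yet)
Bit 1: prefix='10' (no match yet)
Bit 2: prefix='101' -> emit 'o', reset
Bit 3: prefix='1' (no match yet)
Bit 4: prefix='10' (no match yet)
Bit 5: prefix='101' -> emit 'o', reset
Bit 6: prefix='1' (no match yet)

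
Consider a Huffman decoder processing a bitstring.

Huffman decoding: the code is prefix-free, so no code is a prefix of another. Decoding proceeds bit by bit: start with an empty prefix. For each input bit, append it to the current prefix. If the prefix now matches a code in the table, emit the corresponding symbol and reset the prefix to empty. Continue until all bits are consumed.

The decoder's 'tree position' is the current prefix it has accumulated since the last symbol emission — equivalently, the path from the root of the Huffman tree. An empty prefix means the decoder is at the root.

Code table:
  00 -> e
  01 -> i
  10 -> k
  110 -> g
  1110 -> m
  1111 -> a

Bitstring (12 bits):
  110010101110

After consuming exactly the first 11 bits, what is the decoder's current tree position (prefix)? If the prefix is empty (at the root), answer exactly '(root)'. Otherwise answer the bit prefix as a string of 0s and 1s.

Answer: 11

Derivation:
Bit 0: prefix='1' (no match yet)
Bit 1: prefix='11' (no match yet)
Bit 2: prefix='110' -> emit 'g', reset
Bit 3: prefix='0' (no match yet)
Bit 4: prefix='01' -> emit 'i', reset
Bit 5: prefix='0' (no match yet)
Bit 6: prefix='01' -> emit 'i', reset
Bit 7: prefix='0' (no match yet)
Bit 8: prefix='01' -> emit 'i', reset
Bit 9: prefix='1' (no match yet)
Bit 10: prefix='11' (no match yet)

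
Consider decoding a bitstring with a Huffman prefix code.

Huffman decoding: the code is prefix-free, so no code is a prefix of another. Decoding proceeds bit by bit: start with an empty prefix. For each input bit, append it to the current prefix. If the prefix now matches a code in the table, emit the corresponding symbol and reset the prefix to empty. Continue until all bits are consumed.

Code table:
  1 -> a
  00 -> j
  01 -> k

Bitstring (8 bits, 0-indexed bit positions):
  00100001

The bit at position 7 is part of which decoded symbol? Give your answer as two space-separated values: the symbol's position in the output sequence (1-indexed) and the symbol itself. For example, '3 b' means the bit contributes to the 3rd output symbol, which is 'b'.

Answer: 5 a

Derivation:
Bit 0: prefix='0' (no match yet)
Bit 1: prefix='00' -> emit 'j', reset
Bit 2: prefix='1' -> emit 'a', reset
Bit 3: prefix='0' (no match yet)
Bit 4: prefix='00' -> emit 'j', reset
Bit 5: prefix='0' (no match yet)
Bit 6: prefix='00' -> emit 'j', reset
Bit 7: prefix='1' -> emit 'a', reset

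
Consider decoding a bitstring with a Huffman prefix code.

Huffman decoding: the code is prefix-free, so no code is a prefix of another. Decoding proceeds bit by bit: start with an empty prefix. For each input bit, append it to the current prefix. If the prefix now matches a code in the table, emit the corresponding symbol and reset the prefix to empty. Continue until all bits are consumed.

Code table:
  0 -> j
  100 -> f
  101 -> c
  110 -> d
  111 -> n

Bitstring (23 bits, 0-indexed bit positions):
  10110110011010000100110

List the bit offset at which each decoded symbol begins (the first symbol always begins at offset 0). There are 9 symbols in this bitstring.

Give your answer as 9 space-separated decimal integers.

Answer: 0 3 6 9 12 15 16 17 20

Derivation:
Bit 0: prefix='1' (no match yet)
Bit 1: prefix='10' (no match yet)
Bit 2: prefix='101' -> emit 'c', reset
Bit 3: prefix='1' (no match yet)
Bit 4: prefix='10' (no match yet)
Bit 5: prefix='101' -> emit 'c', reset
Bit 6: prefix='1' (no match yet)
Bit 7: prefix='10' (no match yet)
Bit 8: prefix='100' -> emit 'f', reset
Bit 9: prefix='1' (no match yet)
Bit 10: prefix='11' (no match yet)
Bit 11: prefix='110' -> emit 'd', reset
Bit 12: prefix='1' (no match yet)
Bit 13: prefix='10' (no match yet)
Bit 14: prefix='100' -> emit 'f', reset
Bit 15: prefix='0' -> emit 'j', reset
Bit 16: prefix='0' -> emit 'j', reset
Bit 17: prefix='1' (no match yet)
Bit 18: prefix='10' (no match yet)
Bit 19: prefix='100' -> emit 'f', reset
Bit 20: prefix='1' (no match yet)
Bit 21: prefix='11' (no match yet)
Bit 22: prefix='110' -> emit 'd', reset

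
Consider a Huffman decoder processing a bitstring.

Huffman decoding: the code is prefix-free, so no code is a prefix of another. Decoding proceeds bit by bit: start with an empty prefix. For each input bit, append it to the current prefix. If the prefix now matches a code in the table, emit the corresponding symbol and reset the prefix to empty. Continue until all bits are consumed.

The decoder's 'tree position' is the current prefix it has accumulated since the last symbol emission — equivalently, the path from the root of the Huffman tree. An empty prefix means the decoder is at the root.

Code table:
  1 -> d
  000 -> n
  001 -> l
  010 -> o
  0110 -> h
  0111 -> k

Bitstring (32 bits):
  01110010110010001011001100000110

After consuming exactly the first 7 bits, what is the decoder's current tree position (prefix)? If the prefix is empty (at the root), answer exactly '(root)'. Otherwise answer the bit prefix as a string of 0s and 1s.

Answer: (root)

Derivation:
Bit 0: prefix='0' (no match yet)
Bit 1: prefix='01' (no match yet)
Bit 2: prefix='011' (no match yet)
Bit 3: prefix='0111' -> emit 'k', reset
Bit 4: prefix='0' (no match yet)
Bit 5: prefix='00' (no match yet)
Bit 6: prefix='001' -> emit 'l', reset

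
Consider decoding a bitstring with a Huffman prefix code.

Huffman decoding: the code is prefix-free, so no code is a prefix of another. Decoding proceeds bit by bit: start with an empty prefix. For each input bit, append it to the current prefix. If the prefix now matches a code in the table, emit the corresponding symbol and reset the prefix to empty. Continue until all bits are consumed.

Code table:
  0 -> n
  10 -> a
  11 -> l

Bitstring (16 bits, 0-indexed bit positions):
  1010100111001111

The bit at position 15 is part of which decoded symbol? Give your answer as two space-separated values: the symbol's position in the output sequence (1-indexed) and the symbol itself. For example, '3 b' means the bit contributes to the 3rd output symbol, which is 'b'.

Bit 0: prefix='1' (no match yet)
Bit 1: prefix='10' -> emit 'a', reset
Bit 2: prefix='1' (no match yet)
Bit 3: prefix='10' -> emit 'a', reset
Bit 4: prefix='1' (no match yet)
Bit 5: prefix='10' -> emit 'a', reset
Bit 6: prefix='0' -> emit 'n', reset
Bit 7: prefix='1' (no match yet)
Bit 8: prefix='11' -> emit 'l', reset
Bit 9: prefix='1' (no match yet)
Bit 10: prefix='10' -> emit 'a', reset
Bit 11: prefix='0' -> emit 'n', reset
Bit 12: prefix='1' (no match yet)
Bit 13: prefix='11' -> emit 'l', reset
Bit 14: prefix='1' (no match yet)
Bit 15: prefix='11' -> emit 'l', reset

Answer: 9 l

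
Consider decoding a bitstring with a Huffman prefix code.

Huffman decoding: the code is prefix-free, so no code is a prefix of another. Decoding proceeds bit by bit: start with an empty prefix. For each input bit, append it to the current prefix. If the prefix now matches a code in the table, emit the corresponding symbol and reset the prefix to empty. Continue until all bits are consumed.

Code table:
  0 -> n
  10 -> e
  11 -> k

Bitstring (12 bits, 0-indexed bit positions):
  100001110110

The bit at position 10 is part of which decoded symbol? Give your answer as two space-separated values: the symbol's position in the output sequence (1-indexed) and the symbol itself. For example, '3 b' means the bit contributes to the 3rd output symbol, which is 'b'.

Bit 0: prefix='1' (no match yet)
Bit 1: prefix='10' -> emit 'e', reset
Bit 2: prefix='0' -> emit 'n', reset
Bit 3: prefix='0' -> emit 'n', reset
Bit 4: prefix='0' -> emit 'n', reset
Bit 5: prefix='1' (no match yet)
Bit 6: prefix='11' -> emit 'k', reset
Bit 7: prefix='1' (no match yet)
Bit 8: prefix='10' -> emit 'e', reset
Bit 9: prefix='1' (no match yet)
Bit 10: prefix='11' -> emit 'k', reset
Bit 11: prefix='0' -> emit 'n', reset

Answer: 7 k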